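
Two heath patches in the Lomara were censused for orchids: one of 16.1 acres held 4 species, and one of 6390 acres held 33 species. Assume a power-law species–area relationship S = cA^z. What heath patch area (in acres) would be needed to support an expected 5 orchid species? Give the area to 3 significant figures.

z = ln(33/4) / ln(6390/16.1) = 2.1102 / 5.9837 = 0.3527
c = 4 / 16.1^0.3527 = 4 / 2.664 = 1.501
A = (5/1.501)^(1/0.3527) ⇒ ln A = ln(3.331)/0.3527 = 3.4116
A = e^3.4116 ≈ 30.31 acres

30.3 acres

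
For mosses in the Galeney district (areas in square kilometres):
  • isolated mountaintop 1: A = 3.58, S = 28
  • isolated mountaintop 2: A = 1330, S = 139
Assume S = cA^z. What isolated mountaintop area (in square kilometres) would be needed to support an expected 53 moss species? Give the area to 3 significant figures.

z = ln(139/28) / ln(1330/3.58) = 1.6023 / 5.9176 = 0.2708
c = 28 / 3.58^0.2708 = 28 / 1.412 = 19.82
A = (53/19.82)^(1/0.2708) ⇒ ln A = ln(2.674)/0.2708 = 3.6320
A = e^3.6320 ≈ 37.79 square kilometres

37.8 square kilometres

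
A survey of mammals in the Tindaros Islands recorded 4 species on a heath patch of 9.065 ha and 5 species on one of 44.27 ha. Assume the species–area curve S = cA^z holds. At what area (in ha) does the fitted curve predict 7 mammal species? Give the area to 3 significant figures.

z = ln(5/4) / ln(44.27/9.065) = 0.2231 / 1.5859 = 0.1407
c = 4 / 9.065^0.1407 = 4 / 1.364 = 2.933
A = (7/2.933)^(1/0.1407) ⇒ ln A = ln(2.386)/0.1407 = 6.1816
A = e^6.1816 ≈ 483.8 ha

484 ha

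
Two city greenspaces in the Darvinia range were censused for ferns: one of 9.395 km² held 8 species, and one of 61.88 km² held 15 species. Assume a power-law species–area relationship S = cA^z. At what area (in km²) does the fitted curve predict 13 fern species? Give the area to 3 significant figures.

z = ln(15/8) / ln(61.88/9.395) = 0.6286 / 1.8850 = 0.3335
c = 8 / 9.395^0.3335 = 8 / 2.111 = 3.79
A = (13/3.79)^(1/0.3335) ⇒ ln A = ln(3.43)/0.3335 = 3.6961
A = e^3.6961 ≈ 40.29 km²

40.3 km²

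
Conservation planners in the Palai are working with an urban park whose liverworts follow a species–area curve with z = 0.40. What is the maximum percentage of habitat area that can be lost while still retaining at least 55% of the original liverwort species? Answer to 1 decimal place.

77.6%

Need (A_new/A_old)^0.4 = 0.55, so A_new/A_old = 0.55^(1/0.4) = 0.55^2.5
ln(A_new/A_old) = ln 0.55 / 0.4 = -0.5978 / 0.4 = -1.4946
A_new/A_old = e^-1.4946 ≈ 0.2243
Fraction that can be lost = 1 − 0.2243 = 0.7757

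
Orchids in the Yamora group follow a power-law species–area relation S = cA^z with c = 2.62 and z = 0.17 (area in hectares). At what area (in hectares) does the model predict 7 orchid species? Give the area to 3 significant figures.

7 = 2.62 × A^0.17  ⇒  A^0.17 = 7/2.62 = 2.672
ln A = ln(2.672) / 0.17 = 0.9827 / 0.17 = 5.7808
A = e^5.7808 ≈ 324 hectares

324 hectares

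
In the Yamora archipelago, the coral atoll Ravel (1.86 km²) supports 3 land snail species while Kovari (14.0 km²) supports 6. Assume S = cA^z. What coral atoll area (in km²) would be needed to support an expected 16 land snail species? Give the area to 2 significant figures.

z = ln(6/3) / ln(14/1.86) = 0.6931 / 2.0185 = 0.3434
c = 3 / 1.86^0.3434 = 3 / 1.238 = 2.424
A = (16/2.424)^(1/0.3434) ⇒ ln A = ln(6.6)/0.3434 = 5.4953
A = e^5.4953 ≈ 243.5 km²

240 km²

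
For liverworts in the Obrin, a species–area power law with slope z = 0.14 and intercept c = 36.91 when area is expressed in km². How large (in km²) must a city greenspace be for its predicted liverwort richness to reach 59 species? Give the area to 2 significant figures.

59 = 36.91 × A^0.14  ⇒  A^0.14 = 59/36.91 = 1.598
ln A = ln(1.598) / 0.14 = 0.4691 / 0.14 = 3.3504
A = e^3.3504 ≈ 28.51 km²

29 km²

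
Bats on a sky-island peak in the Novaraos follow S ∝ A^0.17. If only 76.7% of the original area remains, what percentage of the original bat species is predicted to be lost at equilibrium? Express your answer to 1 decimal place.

4.4%

S_new/S_old = (A_new/A_old)^z = 0.767^0.17
= exp(0.17 × ln 0.767) = exp(0.17 × -0.2653) = exp(-0.0451) ≈ 0.9559
Fraction lost = 1 − 0.9559 = 0.04409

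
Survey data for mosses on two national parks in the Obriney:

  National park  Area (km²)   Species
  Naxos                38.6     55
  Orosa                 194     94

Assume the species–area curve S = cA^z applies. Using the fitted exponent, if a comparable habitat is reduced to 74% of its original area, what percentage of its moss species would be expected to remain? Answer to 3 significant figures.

z = ln(94/55) / ln(194/38.6) = 0.5360 / 1.6146 = 0.3319
S_new/S_old = (A_new/A_old)^z = 0.74^0.3319 = exp(0.3319 × -0.3011) = 0.9049

90.5%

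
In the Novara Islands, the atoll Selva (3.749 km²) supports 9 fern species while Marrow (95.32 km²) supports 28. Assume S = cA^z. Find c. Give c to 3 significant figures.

z = ln(S₂/S₁) / ln(A₂/A₁) = ln(28/9) / ln(95.32/3.749) = 1.1350 / 3.2358 = 0.3508
c = S₁ / A₁^z = 9 / 3.749^0.3508 = 9 / 1.59 = 5.662

5.66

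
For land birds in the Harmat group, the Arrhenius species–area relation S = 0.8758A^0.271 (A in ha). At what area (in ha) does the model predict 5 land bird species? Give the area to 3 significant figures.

619 ha

5 = 0.8758 × A^0.271  ⇒  A^0.271 = 5/0.8758 = 5.709
ln A = ln(5.709) / 0.271 = 1.7421 / 0.271 = 6.4282
A = e^6.4282 ≈ 619.1 ha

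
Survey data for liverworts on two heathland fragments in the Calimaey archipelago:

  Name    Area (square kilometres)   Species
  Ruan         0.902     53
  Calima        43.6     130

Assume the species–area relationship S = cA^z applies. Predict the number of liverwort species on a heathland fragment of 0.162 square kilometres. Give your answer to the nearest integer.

36

z = ln(130/53) / ln(43.6/0.902) = 0.8972 / 3.8782 = 0.2314
c = 53 / 0.902^0.2314 = 53 / 0.9764 = 54.28
S₃ = 54.28 × 0.162^0.2314 = 54.28 × 0.6563 ≈ 35.63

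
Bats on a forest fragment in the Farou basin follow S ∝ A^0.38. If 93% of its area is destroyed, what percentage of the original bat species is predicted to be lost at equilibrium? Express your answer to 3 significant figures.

S_new/S_old = (A_new/A_old)^z = 0.07^0.38
= exp(0.38 × ln 0.07) = exp(0.38 × -2.6593) = exp(-1.0105) ≈ 0.364
Fraction lost = 1 − 0.364 = 0.636

63.6%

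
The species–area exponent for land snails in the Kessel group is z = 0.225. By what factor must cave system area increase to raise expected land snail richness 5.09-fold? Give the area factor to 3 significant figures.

(A₂/A₁)^0.225 = 5.09, so A₂/A₁ = 5.09^(1/0.225) = 5.09^4.444
ln(A₂/A₁) = ln 5.09 / 0.225 = 1.6273 / 0.225 = 7.2323
A₂/A₁ = e^7.2323 ≈ 1383

1380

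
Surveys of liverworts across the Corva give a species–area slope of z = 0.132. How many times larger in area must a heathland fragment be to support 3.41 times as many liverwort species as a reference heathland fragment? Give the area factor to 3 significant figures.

10900

(A₂/A₁)^0.132 = 3.41, so A₂/A₁ = 3.41^(1/0.132) = 3.41^7.576
ln(A₂/A₁) = ln 3.41 / 0.132 = 1.2267 / 0.132 = 9.2933
A₂/A₁ = e^9.2933 ≈ 10865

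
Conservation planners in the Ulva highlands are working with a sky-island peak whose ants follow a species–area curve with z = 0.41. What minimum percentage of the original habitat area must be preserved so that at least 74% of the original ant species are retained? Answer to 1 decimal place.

Need (A_new/A_old)^0.41 = 0.74, so A_new/A_old = 0.74^(1/0.41) = 0.74^2.439
ln(A_new/A_old) = ln 0.74 / 0.41 = -0.3011 / 0.41 = -0.7344
A_new/A_old = e^-0.7344 ≈ 0.4798

48.0%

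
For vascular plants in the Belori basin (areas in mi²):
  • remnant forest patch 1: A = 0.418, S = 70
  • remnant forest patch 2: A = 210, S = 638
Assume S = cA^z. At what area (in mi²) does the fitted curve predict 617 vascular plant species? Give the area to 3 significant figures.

191 mi²

z = ln(638/70) / ln(210/0.418) = 2.2098 / 6.2194 = 0.3553
c = 70 / 0.418^0.3553 = 70 / 0.7335 = 95.43
A = (617/95.43)^(1/0.3553) ⇒ ln A = ln(6.465)/0.3553 = 5.2529
A = e^5.2529 ≈ 191.1 mi²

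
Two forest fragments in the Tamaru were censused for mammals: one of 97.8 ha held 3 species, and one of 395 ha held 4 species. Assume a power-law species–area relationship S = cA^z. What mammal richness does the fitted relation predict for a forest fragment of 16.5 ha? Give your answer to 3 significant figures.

z = ln(4/3) / ln(395/97.8) = 0.2877 / 1.3960 = 0.2061
c = 3 / 97.8^0.2061 = 3 / 2.571 = 1.167
S₃ = 1.167 × 16.5^0.2061 = 1.167 × 1.782 ≈ 2.079

2.08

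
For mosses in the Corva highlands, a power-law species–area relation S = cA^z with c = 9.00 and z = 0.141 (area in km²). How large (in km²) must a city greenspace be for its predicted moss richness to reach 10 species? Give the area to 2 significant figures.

2.1 km²

10 = 9 × A^0.141  ⇒  A^0.141 = 10/9 = 1.111
ln A = ln(1.111) / 0.141 = 0.1054 / 0.141 = 0.7472
A = e^0.7472 ≈ 2.111 km²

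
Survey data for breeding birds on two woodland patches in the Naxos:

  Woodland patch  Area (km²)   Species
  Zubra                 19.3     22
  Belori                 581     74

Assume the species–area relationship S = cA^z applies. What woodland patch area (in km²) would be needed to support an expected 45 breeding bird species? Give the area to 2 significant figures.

z = ln(74/22) / ln(581/19.3) = 1.2130 / 3.4046 = 0.3563
c = 22 / 19.3^0.3563 = 22 / 2.871 = 7.663
A = (45/7.663)^(1/0.3563) ⇒ ln A = ln(5.872)/0.3563 = 4.9687
A = e^4.9687 ≈ 143.8 km²

140 km²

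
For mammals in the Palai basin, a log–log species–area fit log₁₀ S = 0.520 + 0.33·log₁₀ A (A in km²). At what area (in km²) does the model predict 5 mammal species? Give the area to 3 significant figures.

5 = 3.311 × A^0.33  ⇒  A^0.33 = 5/3.311 = 1.51
ln A = ln(1.51) / 0.33 = 0.4121 / 0.33 = 1.2488
A = e^1.2488 ≈ 3.486 km²

3.49 km²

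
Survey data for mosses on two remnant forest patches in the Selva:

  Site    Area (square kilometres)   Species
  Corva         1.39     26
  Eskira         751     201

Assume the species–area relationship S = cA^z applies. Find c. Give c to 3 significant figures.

23.4

z = ln(S₂/S₁) / ln(A₂/A₁) = ln(201/26) / ln(751/1.39) = 2.0452 / 6.2921 = 0.3250
c = S₁ / A₁^z = 26 / 1.39^0.3250 = 26 / 1.113 = 23.36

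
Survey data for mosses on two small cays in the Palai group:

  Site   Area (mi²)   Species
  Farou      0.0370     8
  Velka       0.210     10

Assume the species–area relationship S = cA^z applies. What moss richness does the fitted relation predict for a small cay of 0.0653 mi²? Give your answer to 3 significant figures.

z = ln(10/8) / ln(0.21/0.037) = 0.2231 / 1.7362 = 0.1285
c = 8 / 0.037^0.1285 = 8 / 0.6546 = 12.22
S₃ = 12.22 × 0.0653^0.1285 = 12.22 × 0.7042 ≈ 8.606

8.61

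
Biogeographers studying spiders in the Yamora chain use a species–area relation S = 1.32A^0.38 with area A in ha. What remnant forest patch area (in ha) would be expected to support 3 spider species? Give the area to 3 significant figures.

3 = 1.32 × A^0.38  ⇒  A^0.38 = 3/1.32 = 2.273
ln A = ln(2.273) / 0.38 = 0.8210 / 0.38 = 2.1605
A = e^2.1605 ≈ 8.675 ha

8.68 ha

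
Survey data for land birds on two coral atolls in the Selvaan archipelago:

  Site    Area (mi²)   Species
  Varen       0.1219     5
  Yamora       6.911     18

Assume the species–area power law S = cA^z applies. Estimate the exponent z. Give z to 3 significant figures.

0.317

Taking logs: ln S = ln c + z ln A, so z = (ln S₂ − ln S₁)/(ln A₂ − ln A₁).
z = ln(18/5) / ln(6.911/0.1219) = ln(3.6) / ln(56.69) = 1.2809 / 4.0377 = 0.3172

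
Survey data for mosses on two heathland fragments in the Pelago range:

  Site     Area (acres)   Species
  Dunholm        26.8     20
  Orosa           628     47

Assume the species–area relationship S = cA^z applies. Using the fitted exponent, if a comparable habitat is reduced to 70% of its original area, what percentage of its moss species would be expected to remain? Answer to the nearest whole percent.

z = ln(47/20) / ln(628/26.8) = 0.8544 / 3.1541 = 0.2709
S_new/S_old = (A_new/A_old)^z = 0.7^0.2709 = exp(0.2709 × -0.3567) = 0.9079

91%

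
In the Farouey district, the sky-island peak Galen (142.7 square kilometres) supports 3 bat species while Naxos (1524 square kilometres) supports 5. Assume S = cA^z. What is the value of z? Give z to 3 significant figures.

0.216

Taking logs: ln S = ln c + z ln A, so z = (ln S₂ − ln S₁)/(ln A₂ − ln A₁).
z = ln(5/3) / ln(1524/142.7) = ln(1.667) / ln(10.68) = 0.5108 / 2.3683 = 0.2157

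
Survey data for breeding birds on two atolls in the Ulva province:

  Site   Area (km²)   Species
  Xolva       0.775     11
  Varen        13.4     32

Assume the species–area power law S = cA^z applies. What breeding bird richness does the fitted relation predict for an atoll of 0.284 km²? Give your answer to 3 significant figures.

z = ln(32/11) / ln(13.4/0.775) = 1.0678 / 2.8501 = 0.3747
c = 11 / 0.775^0.3747 = 11 / 0.9089 = 12.1
S₃ = 12.1 × 0.284^0.3747 = 12.1 × 0.624 ≈ 7.552

7.55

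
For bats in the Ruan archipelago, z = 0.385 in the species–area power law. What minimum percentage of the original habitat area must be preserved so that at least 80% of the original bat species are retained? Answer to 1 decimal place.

56.0%

Need (A_new/A_old)^0.385 = 0.8, so A_new/A_old = 0.8^(1/0.385) = 0.8^2.597
ln(A_new/A_old) = ln 0.8 / 0.385 = -0.2231 / 0.385 = -0.5796
A_new/A_old = e^-0.5796 ≈ 0.5601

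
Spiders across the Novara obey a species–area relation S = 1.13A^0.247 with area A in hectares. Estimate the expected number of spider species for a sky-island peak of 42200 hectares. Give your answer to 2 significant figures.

S = 1.13 × 42200^0.247
ln S = ln 1.13 + 0.247 × ln 42200 = 0.1222 + 0.247 × 10.6502 = 2.7528
S = e^2.7528 ≈ 15.69

16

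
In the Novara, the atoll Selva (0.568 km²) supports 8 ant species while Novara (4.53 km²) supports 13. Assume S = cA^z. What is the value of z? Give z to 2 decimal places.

0.23

Taking logs: ln S = ln c + z ln A, so z = (ln S₂ − ln S₁)/(ln A₂ − ln A₁).
z = ln(13/8) / ln(4.53/0.568) = ln(1.625) / ln(7.975) = 0.4855 / 2.0764 = 0.2338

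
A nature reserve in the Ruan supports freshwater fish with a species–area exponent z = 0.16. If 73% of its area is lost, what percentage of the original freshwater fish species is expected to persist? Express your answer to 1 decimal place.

81.1%

S_new/S_old = (A_new/A_old)^z = 0.27^0.16
= exp(0.16 × ln 0.27) = exp(0.16 × -1.3093) = exp(-0.2095) ≈ 0.811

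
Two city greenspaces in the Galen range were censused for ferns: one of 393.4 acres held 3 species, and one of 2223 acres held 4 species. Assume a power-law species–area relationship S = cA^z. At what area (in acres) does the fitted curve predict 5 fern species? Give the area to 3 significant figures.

z = ln(4/3) / ln(2223/393.4) = 0.2877 / 1.7318 = 0.1661
c = 3 / 393.4^0.1661 = 3 / 2.698 = 1.112
A = (5/1.112)^(1/0.1661) ⇒ ln A = ln(4.497)/0.1661 = 9.0499
A = e^9.0499 ≈ 8518 acres

8520 acres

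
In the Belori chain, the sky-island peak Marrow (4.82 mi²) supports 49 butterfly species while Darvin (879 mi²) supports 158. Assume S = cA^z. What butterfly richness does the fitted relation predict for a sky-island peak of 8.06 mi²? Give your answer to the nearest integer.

55

z = ln(158/49) / ln(879/4.82) = 1.1708 / 5.2060 = 0.2249
c = 49 / 4.82^0.2249 = 49 / 1.424 = 34.4
S₃ = 34.4 × 8.06^0.2249 = 34.4 × 1.599 ≈ 55.01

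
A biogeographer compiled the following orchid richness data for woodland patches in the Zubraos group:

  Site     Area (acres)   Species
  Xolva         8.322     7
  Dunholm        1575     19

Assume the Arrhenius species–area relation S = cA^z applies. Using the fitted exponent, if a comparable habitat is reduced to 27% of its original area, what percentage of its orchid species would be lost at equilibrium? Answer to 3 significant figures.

22.1%

z = ln(19/7) / ln(1575/8.322) = 0.9985 / 5.2431 = 0.1904
S_new/S_old = (A_new/A_old)^z = 0.27^0.1904 = exp(0.1904 × -1.3093) = 0.7793
Fraction lost = 1 − 0.7793 = 0.2207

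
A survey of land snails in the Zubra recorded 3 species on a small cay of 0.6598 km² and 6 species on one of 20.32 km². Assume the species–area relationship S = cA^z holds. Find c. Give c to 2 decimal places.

z = ln(S₂/S₁) / ln(A₂/A₁) = ln(6/3) / ln(20.32/0.6598) = 0.6931 / 3.4274 = 0.2022
c = S₁ / A₁^z = 3 / 0.6598^0.2022 = 3 / 0.9193 = 3.263

3.26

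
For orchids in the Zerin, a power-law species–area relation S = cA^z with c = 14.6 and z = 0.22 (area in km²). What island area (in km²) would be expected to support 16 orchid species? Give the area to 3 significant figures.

1.52 km²

16 = 14.6 × A^0.22  ⇒  A^0.22 = 16/14.6 = 1.096
ln A = ln(1.096) / 0.22 = 0.0916 / 0.22 = 0.4162
A = e^0.4162 ≈ 1.516 km²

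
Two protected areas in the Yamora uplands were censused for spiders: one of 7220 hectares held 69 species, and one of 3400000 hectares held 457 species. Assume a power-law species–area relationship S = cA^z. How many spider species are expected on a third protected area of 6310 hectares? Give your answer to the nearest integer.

z = ln(457/69) / ln(3400000/7220) = 1.8906 / 6.1547 = 0.3072
c = 69 / 7220^0.3072 = 69 / 15.32 = 4.504
S₃ = 4.504 × 6310^0.3072 = 4.504 × 14.7 ≈ 66.2

66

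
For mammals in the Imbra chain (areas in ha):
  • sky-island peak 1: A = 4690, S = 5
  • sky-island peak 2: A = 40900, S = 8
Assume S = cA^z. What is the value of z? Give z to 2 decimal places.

0.22

Taking logs: ln S = ln c + z ln A, so z = (ln S₂ − ln S₁)/(ln A₂ − ln A₁).
z = ln(8/5) / ln(40900/4690) = ln(1.6) / ln(8.721) = 0.4700 / 2.1657 = 0.2170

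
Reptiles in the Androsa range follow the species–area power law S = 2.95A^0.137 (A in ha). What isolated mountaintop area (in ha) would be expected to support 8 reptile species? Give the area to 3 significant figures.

1450 ha

8 = 2.95 × A^0.137  ⇒  A^0.137 = 8/2.95 = 2.712
ln A = ln(2.712) / 0.137 = 0.9976 / 0.137 = 7.2820
A = e^7.2820 ≈ 1454 ha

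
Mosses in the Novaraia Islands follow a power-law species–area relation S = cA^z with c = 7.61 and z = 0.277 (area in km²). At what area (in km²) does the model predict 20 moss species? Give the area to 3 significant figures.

20 = 7.61 × A^0.277  ⇒  A^0.277 = 20/7.61 = 2.628
ln A = ln(2.628) / 0.277 = 0.9663 / 0.277 = 3.4883
A = e^3.4883 ≈ 32.73 km²

32.7 km²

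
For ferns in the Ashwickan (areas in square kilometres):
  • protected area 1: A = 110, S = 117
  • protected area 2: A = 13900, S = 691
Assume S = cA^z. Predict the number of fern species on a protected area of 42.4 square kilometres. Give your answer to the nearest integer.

82

z = ln(691/117) / ln(13900/110) = 1.7760 / 4.8392 = 0.3670
c = 117 / 110^0.3670 = 117 / 5.613 = 20.84
S₃ = 20.84 × 42.4^0.3670 = 20.84 × 3.956 ≈ 82.46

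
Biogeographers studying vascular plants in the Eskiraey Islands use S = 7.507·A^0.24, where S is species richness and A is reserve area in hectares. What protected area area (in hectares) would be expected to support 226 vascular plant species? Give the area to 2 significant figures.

1400000 hectares

226 = 7.507 × A^0.24  ⇒  A^0.24 = 226/7.507 = 30.11
ln A = ln(30.11) / 0.24 = 3.4047 / 0.24 = 14.1862
A = e^14.1862 ≈ 1448800 hectares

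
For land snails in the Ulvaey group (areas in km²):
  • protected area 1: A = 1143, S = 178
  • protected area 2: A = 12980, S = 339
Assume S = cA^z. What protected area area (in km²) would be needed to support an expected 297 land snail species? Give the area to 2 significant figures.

7900 km²

z = ln(339/178) / ln(12980/1143) = 0.6442 / 2.4298 = 0.2651
c = 178 / 1143^0.2651 = 178 / 6.468 = 27.52
A = (297/27.52)^(1/0.2651) ⇒ ln A = ln(10.79)/0.2651 = 8.9723
A = e^8.9723 ≈ 7882 km²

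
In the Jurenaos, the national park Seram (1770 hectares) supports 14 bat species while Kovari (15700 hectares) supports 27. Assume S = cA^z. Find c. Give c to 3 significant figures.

z = ln(S₂/S₁) / ln(A₂/A₁) = ln(27/14) / ln(15700/1770) = 0.6568 / 2.1827 = 0.3009
c = S₁ / A₁^z = 14 / 1770^0.3009 = 14 / 9.491 = 1.475

1.48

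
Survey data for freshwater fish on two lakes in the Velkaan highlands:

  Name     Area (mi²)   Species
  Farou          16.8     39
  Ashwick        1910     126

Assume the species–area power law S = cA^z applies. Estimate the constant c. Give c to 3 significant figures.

z = ln(S₂/S₁) / ln(A₂/A₁) = ln(126/39) / ln(1910/16.8) = 1.1727 / 4.7335 = 0.2478
c = S₁ / A₁^z = 39 / 16.8^0.2478 = 39 / 2.012 = 19.39

19.4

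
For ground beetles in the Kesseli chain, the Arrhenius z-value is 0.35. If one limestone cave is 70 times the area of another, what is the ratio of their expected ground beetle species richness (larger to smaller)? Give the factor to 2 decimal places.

4.42

S₂/S₁ = (A₂/A₁)^z = 70^0.35
ln(S₂/S₁) = 0.35 × ln 70 = 0.35 × 4.2485 = 1.4870
S₂/S₁ = e^1.4870 ≈ 4.424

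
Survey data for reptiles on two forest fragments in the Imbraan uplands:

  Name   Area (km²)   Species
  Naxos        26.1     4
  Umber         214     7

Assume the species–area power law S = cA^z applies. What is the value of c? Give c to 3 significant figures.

1.68

z = ln(S₂/S₁) / ln(A₂/A₁) = ln(7/4) / ln(214/26.1) = 0.5596 / 2.1040 = 0.2660
c = S₁ / A₁^z = 4 / 26.1^0.2660 = 4 / 2.381 = 1.68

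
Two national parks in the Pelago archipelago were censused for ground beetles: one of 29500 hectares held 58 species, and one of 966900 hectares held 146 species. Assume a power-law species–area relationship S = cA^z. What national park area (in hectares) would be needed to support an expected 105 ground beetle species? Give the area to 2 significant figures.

280000 hectares

z = ln(146/58) / ln(966900/29500) = 0.9232 / 3.4897 = 0.2645
c = 58 / 29500^0.2645 = 58 / 15.22 = 3.811
A = (105/3.811)^(1/0.2645) ⇒ ln A = ln(27.56)/0.2645 = 12.5357
A = e^12.5357 ≈ 278100 hectares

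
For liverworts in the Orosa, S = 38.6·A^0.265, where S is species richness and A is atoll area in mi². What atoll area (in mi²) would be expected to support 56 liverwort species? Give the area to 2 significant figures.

56 = 38.6 × A^0.265  ⇒  A^0.265 = 56/38.6 = 1.451
ln A = ln(1.451) / 0.265 = 0.3721 / 0.265 = 1.4041
A = e^1.4041 ≈ 4.072 mi²

4.1 mi²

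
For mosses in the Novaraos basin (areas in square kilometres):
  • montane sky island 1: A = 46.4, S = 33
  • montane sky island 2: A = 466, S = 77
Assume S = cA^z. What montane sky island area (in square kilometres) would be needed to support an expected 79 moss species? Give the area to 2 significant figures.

z = ln(77/33) / ln(466/46.4) = 0.8473 / 2.3069 = 0.3673
c = 33 / 46.4^0.3673 = 33 / 4.094 = 8.062
A = (79/8.062)^(1/0.3673) ⇒ ln A = ln(9.8)/0.3673 = 6.2140
A = e^6.2140 ≈ 499.7 square kilometres

500 square kilometres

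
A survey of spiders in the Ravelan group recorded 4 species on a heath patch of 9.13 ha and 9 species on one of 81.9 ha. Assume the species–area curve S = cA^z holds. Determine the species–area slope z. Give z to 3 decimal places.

0.370

Taking logs: ln S = ln c + z ln A, so z = (ln S₂ − ln S₁)/(ln A₂ − ln A₁).
z = ln(9/4) / ln(81.9/9.13) = ln(2.25) / ln(8.97) = 0.8109 / 2.1939 = 0.3696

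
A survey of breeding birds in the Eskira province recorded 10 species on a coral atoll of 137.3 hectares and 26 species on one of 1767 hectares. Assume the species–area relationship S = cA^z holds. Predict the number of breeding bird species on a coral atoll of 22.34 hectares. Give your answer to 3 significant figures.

z = ln(26/10) / ln(1767/137.3) = 0.9555 / 2.5549 = 0.3740
c = 10 / 137.3^0.3740 = 10 / 6.302 = 1.587
S₃ = 1.587 × 22.34^0.3740 = 1.587 × 3.196 ≈ 5.071

5.07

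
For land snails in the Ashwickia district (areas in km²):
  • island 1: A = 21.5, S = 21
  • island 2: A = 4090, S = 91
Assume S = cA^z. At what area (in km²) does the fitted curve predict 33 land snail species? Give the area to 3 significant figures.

108 km²

z = ln(91/21) / ln(4090/21.5) = 1.4663 / 5.2482 = 0.2794
c = 21 / 21.5^0.2794 = 21 / 2.357 = 8.911
A = (33/8.911)^(1/0.2794) ⇒ ln A = ln(3.703)/0.2794 = 4.6858
A = e^4.6858 ≈ 108.4 km²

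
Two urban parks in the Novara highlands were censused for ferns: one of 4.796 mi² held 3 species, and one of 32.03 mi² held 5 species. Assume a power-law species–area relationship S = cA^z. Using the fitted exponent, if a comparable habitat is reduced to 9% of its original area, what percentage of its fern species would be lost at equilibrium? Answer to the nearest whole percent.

z = ln(5/3) / ln(32.03/4.796) = 0.5108 / 1.8989 = 0.2690
S_new/S_old = (A_new/A_old)^z = 0.09^0.2690 = exp(0.2690 × -2.4079) = 0.5232
Fraction lost = 1 − 0.5232 = 0.4768

48%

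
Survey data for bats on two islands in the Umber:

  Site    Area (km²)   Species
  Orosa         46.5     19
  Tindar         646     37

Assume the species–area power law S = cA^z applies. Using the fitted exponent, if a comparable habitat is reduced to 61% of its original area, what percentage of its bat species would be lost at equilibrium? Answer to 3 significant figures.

11.8%

z = ln(37/19) / ln(646/46.5) = 0.6665 / 2.6313 = 0.2533
S_new/S_old = (A_new/A_old)^z = 0.61^0.2533 = exp(0.2533 × -0.4943) = 0.8823
Fraction lost = 1 − 0.8823 = 0.1177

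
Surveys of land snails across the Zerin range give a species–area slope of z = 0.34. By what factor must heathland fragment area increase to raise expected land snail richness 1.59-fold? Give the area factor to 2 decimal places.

3.91

(A₂/A₁)^0.34 = 1.59, so A₂/A₁ = 1.59^(1/0.34) = 1.59^2.941
ln(A₂/A₁) = ln 1.59 / 0.34 = 0.4637 / 0.34 = 1.3639
A₂/A₁ = e^1.3639 ≈ 3.912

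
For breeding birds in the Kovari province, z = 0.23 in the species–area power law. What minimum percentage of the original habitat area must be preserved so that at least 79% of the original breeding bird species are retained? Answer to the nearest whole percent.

Need (A_new/A_old)^0.23 = 0.79, so A_new/A_old = 0.79^(1/0.23) = 0.79^4.348
ln(A_new/A_old) = ln 0.79 / 0.23 = -0.2357 / 0.23 = -1.0249
A_new/A_old = e^-1.0249 ≈ 0.3588

36%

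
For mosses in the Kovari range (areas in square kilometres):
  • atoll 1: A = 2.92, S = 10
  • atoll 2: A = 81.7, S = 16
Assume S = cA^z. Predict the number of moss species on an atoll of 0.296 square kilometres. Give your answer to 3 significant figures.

7.24

z = ln(16/10) / ln(81.7/2.92) = 0.4700 / 3.3315 = 0.1411
c = 10 / 2.92^0.1411 = 10 / 1.163 = 8.597
S₃ = 8.597 × 0.296^0.1411 = 8.597 × 0.8422 ≈ 7.24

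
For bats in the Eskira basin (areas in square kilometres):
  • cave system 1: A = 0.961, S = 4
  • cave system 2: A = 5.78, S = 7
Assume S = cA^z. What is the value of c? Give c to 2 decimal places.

4.05

z = ln(S₂/S₁) / ln(A₂/A₁) = ln(7/4) / ln(5.78/0.961) = 0.5596 / 1.7942 = 0.3119
c = S₁ / A₁^z = 4 / 0.961^0.3119 = 4 / 0.9877 = 4.05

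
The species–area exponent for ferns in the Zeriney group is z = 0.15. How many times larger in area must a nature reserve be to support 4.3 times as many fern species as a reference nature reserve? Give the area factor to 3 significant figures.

(A₂/A₁)^0.15 = 4.3, so A₂/A₁ = 4.3^(1/0.15) = 4.3^6.667
ln(A₂/A₁) = ln 4.3 / 0.15 = 1.4586 / 0.15 = 9.7241
A₂/A₁ = e^9.7241 ≈ 16716

16700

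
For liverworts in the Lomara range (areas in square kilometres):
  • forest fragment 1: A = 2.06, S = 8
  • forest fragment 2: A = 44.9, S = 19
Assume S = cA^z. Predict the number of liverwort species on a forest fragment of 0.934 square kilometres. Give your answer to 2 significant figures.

6.4

z = ln(19/8) / ln(44.9/2.06) = 0.8650 / 3.0817 = 0.2807
c = 8 / 2.06^0.2807 = 8 / 1.225 = 6.531
S₃ = 6.531 × 0.934^0.2807 = 6.531 × 0.981 ≈ 6.407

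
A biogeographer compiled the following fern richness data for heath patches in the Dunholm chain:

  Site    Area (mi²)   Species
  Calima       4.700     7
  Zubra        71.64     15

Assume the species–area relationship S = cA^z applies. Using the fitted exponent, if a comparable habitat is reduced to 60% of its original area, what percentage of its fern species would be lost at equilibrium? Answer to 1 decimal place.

z = ln(15/7) / ln(71.64/4.7) = 0.7621 / 2.7241 = 0.2798
S_new/S_old = (A_new/A_old)^z = 0.6^0.2798 = exp(0.2798 × -0.5108) = 0.8668
Fraction lost = 1 − 0.8668 = 0.1332

13.3%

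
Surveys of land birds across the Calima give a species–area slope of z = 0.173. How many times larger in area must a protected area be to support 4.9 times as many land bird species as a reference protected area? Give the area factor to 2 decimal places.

(A₂/A₁)^0.173 = 4.9, so A₂/A₁ = 4.9^(1/0.173) = 4.9^5.78
ln(A₂/A₁) = ln 4.9 / 0.173 = 1.5892 / 0.173 = 9.1863
A₂/A₁ = e^9.1863 ≈ 9763

9762.76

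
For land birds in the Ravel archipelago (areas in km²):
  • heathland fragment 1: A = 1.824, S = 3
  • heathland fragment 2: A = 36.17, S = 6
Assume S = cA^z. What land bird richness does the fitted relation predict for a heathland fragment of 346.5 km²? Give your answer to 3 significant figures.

z = ln(6/3) / ln(36.17/1.824) = 0.6931 / 2.9872 = 0.2320
c = 3 / 1.824^0.2320 = 3 / 1.15 = 2.609
S₃ = 2.609 × 346.5^0.2320 = 2.609 × 3.884 ≈ 10.14

10.1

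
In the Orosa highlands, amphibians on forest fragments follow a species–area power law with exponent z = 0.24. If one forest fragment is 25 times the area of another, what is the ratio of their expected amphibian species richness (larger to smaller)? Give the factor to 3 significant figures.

2.17

S₂/S₁ = (A₂/A₁)^z = 25^0.24
ln(S₂/S₁) = 0.24 × ln 25 = 0.24 × 3.2189 = 0.7725
S₂/S₁ = e^0.7725 ≈ 2.165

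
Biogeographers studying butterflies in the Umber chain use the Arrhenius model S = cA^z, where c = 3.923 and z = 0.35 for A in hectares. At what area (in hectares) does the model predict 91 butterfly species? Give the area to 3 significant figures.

7970 hectares

91 = 3.923 × A^0.35  ⇒  A^0.35 = 91/3.923 = 23.2
ln A = ln(23.2) / 0.35 = 3.1440 / 0.35 = 8.9829
A = e^8.9829 ≈ 7965 hectares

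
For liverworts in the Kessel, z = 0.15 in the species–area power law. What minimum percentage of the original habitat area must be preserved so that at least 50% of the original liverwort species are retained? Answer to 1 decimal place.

1.0%

Need (A_new/A_old)^0.15 = 0.5, so A_new/A_old = 0.5^(1/0.15) = 0.5^6.667
ln(A_new/A_old) = ln 0.5 / 0.15 = -0.6931 / 0.15 = -4.6210
A_new/A_old = e^-4.6210 ≈ 0.009843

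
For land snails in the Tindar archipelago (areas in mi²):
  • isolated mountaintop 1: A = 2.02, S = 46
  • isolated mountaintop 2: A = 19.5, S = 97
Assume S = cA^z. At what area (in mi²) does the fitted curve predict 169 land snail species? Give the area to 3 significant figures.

105 mi²

z = ln(97/46) / ln(19.5/2.02) = 0.7461 / 2.2673 = 0.3291
c = 46 / 2.02^0.3291 = 46 / 1.26 = 36.5
A = (169/36.5)^(1/0.3291) ⇒ ln A = ln(4.63)/0.3291 = 4.6576
A = e^4.6576 ≈ 105.4 mi²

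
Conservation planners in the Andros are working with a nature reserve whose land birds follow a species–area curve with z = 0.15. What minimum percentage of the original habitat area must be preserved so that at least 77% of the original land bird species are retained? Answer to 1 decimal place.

Need (A_new/A_old)^0.15 = 0.77, so A_new/A_old = 0.77^(1/0.15) = 0.77^6.667
ln(A_new/A_old) = ln 0.77 / 0.15 = -0.2614 / 0.15 = -1.7424
A_new/A_old = e^-1.7424 ≈ 0.1751

17.5%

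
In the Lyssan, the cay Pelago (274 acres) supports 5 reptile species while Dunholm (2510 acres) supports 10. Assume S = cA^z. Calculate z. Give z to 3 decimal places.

0.313

Taking logs: ln S = ln c + z ln A, so z = (ln S₂ − ln S₁)/(ln A₂ − ln A₁).
z = ln(10/5) / ln(2510/274) = ln(2) / ln(9.161) = 0.6931 / 2.2149 = 0.3129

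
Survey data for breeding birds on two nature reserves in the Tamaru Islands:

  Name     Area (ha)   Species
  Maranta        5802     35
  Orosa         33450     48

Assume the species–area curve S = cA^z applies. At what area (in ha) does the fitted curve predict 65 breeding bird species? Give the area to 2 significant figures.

180000 ha

z = ln(48/35) / ln(33450/5802) = 0.3159 / 1.7518 = 0.1803
c = 35 / 5802^0.1803 = 35 / 4.77 = 7.337
A = (65/7.337)^(1/0.1803) ⇒ ln A = ln(8.859)/0.1803 = 12.0994
A = e^12.0994 ≈ 179764 ha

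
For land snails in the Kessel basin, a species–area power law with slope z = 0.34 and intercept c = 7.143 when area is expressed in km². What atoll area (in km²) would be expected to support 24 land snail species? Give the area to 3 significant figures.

24 = 7.143 × A^0.34  ⇒  A^0.34 = 24/7.143 = 3.36
ln A = ln(3.36) / 0.34 = 1.2119 / 0.34 = 3.5645
A = e^3.5645 ≈ 35.32 km²

35.3 km²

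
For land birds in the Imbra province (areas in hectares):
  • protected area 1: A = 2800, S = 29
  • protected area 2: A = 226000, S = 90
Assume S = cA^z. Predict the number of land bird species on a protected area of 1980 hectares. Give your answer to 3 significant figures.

z = ln(90/29) / ln(226000/2800) = 1.1325 / 4.3909 = 0.2579
c = 29 / 2800^0.2579 = 29 / 7.746 = 3.744
S₃ = 3.744 × 1980^0.2579 = 3.744 × 7.084 ≈ 26.52

26.5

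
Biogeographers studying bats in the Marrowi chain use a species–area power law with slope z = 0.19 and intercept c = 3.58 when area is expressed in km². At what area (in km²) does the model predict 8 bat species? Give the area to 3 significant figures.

8 = 3.58 × A^0.19  ⇒  A^0.19 = 8/3.58 = 2.235
ln A = ln(2.235) / 0.19 = 0.8041 / 0.19 = 4.2320
A = e^4.2320 ≈ 68.85 km²

68.9 km²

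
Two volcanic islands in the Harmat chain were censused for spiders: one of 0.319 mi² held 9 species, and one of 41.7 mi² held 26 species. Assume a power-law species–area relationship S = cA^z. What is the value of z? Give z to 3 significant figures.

0.218

Taking logs: ln S = ln c + z ln A, so z = (ln S₂ − ln S₁)/(ln A₂ − ln A₁).
z = ln(26/9) / ln(41.7/0.319) = ln(2.889) / ln(130.7) = 1.0609 / 4.8731 = 0.2177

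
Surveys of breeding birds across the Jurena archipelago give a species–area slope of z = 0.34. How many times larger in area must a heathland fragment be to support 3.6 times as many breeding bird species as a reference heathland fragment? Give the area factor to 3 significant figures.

(A₂/A₁)^0.34 = 3.6, so A₂/A₁ = 3.6^(1/0.34) = 3.6^2.941
ln(A₂/A₁) = ln 3.6 / 0.34 = 1.2809 / 0.34 = 3.7675
A₂/A₁ = e^3.7675 ≈ 43.27

43.3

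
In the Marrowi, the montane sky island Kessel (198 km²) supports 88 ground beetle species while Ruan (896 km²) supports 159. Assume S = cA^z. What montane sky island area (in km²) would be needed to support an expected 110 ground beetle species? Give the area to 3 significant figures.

z = ln(159/88) / ln(896/198) = 0.5916 / 1.5097 = 0.3919
c = 88 / 198^0.3919 = 88 / 7.942 = 11.08
A = (110/11.08)^(1/0.3919) ⇒ ln A = ln(9.928)/0.3919 = 5.8577
A = e^5.8577 ≈ 349.9 km²

350 km²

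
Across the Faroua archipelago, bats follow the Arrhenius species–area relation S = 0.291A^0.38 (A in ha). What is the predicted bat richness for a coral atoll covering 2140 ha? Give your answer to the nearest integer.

S = 0.291 × 2140^0.38
ln S = ln 0.291 + 0.38 × ln 2140 = -1.2344 + 0.38 × 7.6686 = 1.6796
S = e^1.6796 ≈ 5.364

5 species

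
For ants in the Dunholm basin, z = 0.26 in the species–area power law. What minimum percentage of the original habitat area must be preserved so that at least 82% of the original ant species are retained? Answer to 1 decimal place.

46.6%

Need (A_new/A_old)^0.26 = 0.82, so A_new/A_old = 0.82^(1/0.26) = 0.82^3.846
ln(A_new/A_old) = ln 0.82 / 0.26 = -0.1985 / 0.26 = -0.7633
A_new/A_old = e^-0.7633 ≈ 0.4661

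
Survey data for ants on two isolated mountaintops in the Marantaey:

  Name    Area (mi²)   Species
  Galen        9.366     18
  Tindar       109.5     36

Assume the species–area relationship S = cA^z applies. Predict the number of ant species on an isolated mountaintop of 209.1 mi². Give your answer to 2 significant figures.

z = ln(36/18) / ln(109.5/9.366) = 0.6931 / 2.4588 = 0.2819
c = 18 / 9.366^0.2819 = 18 / 1.879 = 9.581
S₃ = 9.581 × 209.1^0.2819 = 9.581 × 4.509 ≈ 43.2

43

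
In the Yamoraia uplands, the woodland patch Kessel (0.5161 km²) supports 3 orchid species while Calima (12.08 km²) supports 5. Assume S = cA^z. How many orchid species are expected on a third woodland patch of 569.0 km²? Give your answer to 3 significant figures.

z = ln(5/3) / ln(12.08/0.5161) = 0.5108 / 3.1530 = 0.1620
c = 3 / 0.5161^0.1620 = 3 / 0.8984 = 3.339
S₃ = 3.339 × 569^0.1620 = 3.339 × 2.795 ≈ 9.333

9.33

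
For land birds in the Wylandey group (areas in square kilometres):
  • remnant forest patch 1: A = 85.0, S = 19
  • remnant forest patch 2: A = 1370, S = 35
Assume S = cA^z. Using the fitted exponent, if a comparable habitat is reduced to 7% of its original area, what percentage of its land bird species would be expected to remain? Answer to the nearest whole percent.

z = ln(35/19) / ln(1370/85) = 0.6109 / 2.7799 = 0.2198
S_new/S_old = (A_new/A_old)^z = 0.07^0.2198 = exp(0.2198 × -2.6593) = 0.5574

56%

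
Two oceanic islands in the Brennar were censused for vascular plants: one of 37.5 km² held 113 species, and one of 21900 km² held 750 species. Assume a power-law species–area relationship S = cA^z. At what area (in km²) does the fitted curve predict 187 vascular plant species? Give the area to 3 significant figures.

z = ln(750/113) / ln(21900/37.5) = 1.8927 / 6.3699 = 0.2971
c = 113 / 37.5^0.2971 = 113 / 2.936 = 38.49
A = (187/38.49)^(1/0.2971) ⇒ ln A = ln(4.858)/0.2971 = 5.3196
A = e^5.3196 ≈ 204.3 km²

204 km²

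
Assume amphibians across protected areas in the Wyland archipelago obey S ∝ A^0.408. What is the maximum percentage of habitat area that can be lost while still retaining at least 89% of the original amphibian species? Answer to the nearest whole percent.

Need (A_new/A_old)^0.408 = 0.89, so A_new/A_old = 0.89^(1/0.408) = 0.89^2.451
ln(A_new/A_old) = ln 0.89 / 0.408 = -0.1165 / 0.408 = -0.2856
A_new/A_old = e^-0.2856 ≈ 0.7515
Fraction that can be lost = 1 − 0.7515 = 0.2485

25%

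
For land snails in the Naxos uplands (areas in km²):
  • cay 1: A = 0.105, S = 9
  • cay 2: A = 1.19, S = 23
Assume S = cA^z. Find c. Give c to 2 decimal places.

z = ln(S₂/S₁) / ln(A₂/A₁) = ln(23/9) / ln(1.19/0.105) = 0.9383 / 2.4277 = 0.3865
c = S₁ / A₁^z = 9 / 0.105^0.3865 = 9 / 0.4185 = 21.5

21.50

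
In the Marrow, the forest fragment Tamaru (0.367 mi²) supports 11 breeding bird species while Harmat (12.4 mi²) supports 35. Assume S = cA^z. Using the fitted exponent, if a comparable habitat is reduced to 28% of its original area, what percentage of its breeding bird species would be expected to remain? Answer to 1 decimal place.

65.8%

z = ln(35/11) / ln(12.4/0.367) = 1.1575 / 3.5201 = 0.3288
S_new/S_old = (A_new/A_old)^z = 0.28^0.3288 = exp(0.3288 × -1.2730) = 0.658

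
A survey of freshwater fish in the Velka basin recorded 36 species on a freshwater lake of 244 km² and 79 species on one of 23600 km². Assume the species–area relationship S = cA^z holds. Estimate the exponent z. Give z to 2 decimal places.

Taking logs: ln S = ln c + z ln A, so z = (ln S₂ − ln S₁)/(ln A₂ − ln A₁).
z = ln(79/36) / ln(23600/244) = ln(2.194) / ln(96.72) = 0.7859 / 4.5718 = 0.1719

0.17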